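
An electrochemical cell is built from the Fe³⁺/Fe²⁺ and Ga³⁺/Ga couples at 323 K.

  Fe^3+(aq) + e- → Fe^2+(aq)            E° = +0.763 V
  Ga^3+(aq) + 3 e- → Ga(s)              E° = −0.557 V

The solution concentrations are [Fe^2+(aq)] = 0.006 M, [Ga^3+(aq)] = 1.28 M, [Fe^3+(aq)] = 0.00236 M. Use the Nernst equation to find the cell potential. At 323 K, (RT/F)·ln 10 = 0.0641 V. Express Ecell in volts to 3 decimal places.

The Fe³⁺/Fe²⁺ couple has the more positive E°, so it is the cathode; Ga³⁺/Ga is the anode.
E°cell = E°cat − E°an = +0.763 − (−0.557) = +1.320 V; n = 3.
The balanced reaction is 3 Fe^3+(aq) + Ga(s) → 3 Fe^2+(aq) + Ga^3+(aq), so Q = ([Fe^2+(aq)]^3·[Ga^3+(aq)]) / [Fe^3+(aq)]^3 = 21 and log Q = 1.323.
E = E° − (0.0641/n)·log Q = +1.320 − (0.0641/3)(1.323) = +1.292 V.

+1.292 V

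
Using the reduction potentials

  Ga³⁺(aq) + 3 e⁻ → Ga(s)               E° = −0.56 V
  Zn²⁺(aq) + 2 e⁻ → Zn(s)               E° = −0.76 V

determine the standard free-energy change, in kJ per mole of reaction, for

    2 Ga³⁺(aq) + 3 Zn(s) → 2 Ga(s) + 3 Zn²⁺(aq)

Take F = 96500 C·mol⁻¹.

In the reaction as written Ga³⁺(aq) is reduced, so the Ga³⁺/Ga couple is the cathode and Zn²⁺/Zn is the anode.
E°cell = −0.56 − (−0.76) = +0.20 V; balancing electrons gives n = 6.
ΔG° = −nFE°cell = −(6)(96500)(+0.20) J/mol = −116 kJ/mol.

−116 kJ/mol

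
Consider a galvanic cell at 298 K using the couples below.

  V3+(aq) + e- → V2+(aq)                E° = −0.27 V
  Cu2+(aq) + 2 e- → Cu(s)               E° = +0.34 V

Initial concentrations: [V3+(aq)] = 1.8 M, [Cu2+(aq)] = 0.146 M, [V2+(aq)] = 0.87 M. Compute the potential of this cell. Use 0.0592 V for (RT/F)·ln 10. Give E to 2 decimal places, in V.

+0.57 V

The Cu²⁺/Cu couple has the more positive E°, so it is the cathode; V³⁺/V²⁺ is the anode.
E°cell = E°cat − E°an = +0.34 − (−0.27) = +0.61 V; n = 2.
The balanced reaction is Cu2+(aq) + 2 V2+(aq) → Cu(s) + 2 V3+(aq), so Q = [V3+(aq)]^2 / ([Cu2+(aq)]·[V2+(aq)]^2) = 29.3 and log Q = 1.467.
Applying E = E° − (RT ln10/nF)·log Q gives +0.61 − (0.0592/2)(1.467) = +0.57 V.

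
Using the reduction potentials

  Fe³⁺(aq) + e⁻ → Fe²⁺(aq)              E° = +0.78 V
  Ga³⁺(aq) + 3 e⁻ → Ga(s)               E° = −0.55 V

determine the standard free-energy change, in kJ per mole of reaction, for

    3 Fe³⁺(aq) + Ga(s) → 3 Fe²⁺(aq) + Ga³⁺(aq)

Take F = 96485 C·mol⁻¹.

In the reaction as written Fe³⁺(aq) is reduced, so the Fe³⁺/Fe²⁺ couple is the cathode and Ga³⁺/Ga is the anode.
E°cell = +0.78 − (−0.55) = +1.33 V; balancing electrons gives n = 3.
ΔG° = −nFE°cell = −(3)(96485)(+1.33) J/mol = −385 kJ/mol.

−385 kJ/mol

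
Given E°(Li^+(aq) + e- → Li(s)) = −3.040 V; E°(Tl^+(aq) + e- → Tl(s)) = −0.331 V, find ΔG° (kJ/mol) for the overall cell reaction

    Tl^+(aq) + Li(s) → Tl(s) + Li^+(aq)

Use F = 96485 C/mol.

In the reaction as written Tl^+(aq) is reduced, so the Tl⁺/Tl couple is the cathode and Li⁺/Li is the anode.
E°cell = −0.331 − (−3.040) = +2.709 V; balancing electrons gives n = 1.
ΔG° = −nFE°cell = −(1)(96485)(+2.709) J/mol = −261 kJ/mol.

−261 kJ/mol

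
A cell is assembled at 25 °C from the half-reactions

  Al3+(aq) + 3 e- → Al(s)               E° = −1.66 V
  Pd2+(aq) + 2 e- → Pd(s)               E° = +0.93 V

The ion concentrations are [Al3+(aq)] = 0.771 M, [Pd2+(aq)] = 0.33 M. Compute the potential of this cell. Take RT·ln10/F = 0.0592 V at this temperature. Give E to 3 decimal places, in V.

+2.578 V

The Pd²⁺/Pd couple has the more positive E°, so it is the cathode; Al³⁺/Al is the anode.
E°cell = E°cat − E°an = +0.93 − (−1.66) = +2.59 V; n = 6.
The balanced reaction is 3 Pd2+(aq) + 2 Al(s) → 3 Pd(s) + 2 Al3+(aq), so Q = [Al3+(aq)]^2 / [Pd2+(aq)]^3 = 16.5 and log Q = 1.219.
E = E° − (0.0592/n)·log Q = +2.59 − (0.0592/6)(1.219) = +2.578 V.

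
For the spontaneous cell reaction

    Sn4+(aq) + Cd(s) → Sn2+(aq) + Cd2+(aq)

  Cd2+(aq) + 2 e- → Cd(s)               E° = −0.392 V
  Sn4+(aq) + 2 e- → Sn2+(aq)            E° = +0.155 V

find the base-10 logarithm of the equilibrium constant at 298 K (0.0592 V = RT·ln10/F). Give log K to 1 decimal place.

log K = 18.5

The Sn⁴⁺/Sn²⁺ couple is reduced (cathode); E°cell = +0.155 − (−0.392) = +0.547 V with n = 2.
At equilibrium E = 0, so log K = nE°cell / 0.0592 = (2)(+0.547) / 0.0592 = 18.5.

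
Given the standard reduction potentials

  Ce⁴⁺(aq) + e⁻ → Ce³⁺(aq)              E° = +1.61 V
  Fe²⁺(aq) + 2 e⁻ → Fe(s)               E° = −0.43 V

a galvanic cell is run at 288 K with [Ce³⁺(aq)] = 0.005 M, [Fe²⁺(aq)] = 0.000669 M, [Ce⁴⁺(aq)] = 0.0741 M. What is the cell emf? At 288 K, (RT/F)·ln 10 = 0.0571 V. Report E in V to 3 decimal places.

+2.197 V

Ce⁴⁺/Ce³⁺ is reduced (cathode, E° = +1.61 V) and Fe²⁺/Fe is oxidized (anode).
The standard potential is +1.61 − (−0.43) = +2.04 V and the balanced reaction transfers n = 2 electrons.
The balanced reaction is 2 Ce⁴⁺(aq) + Fe(s) → 2 Ce³⁺(aq) + Fe²⁺(aq), so Q = ([Ce³⁺(aq)]^2·[Fe²⁺(aq)]) / [Ce⁴⁺(aq)]^2 = 3.05×10^−6 and log Q = −5.516.
Applying E = E° − (RT ln10/nF)·log Q gives +2.04 − (0.0571/2)(−5.516) = +2.197 V.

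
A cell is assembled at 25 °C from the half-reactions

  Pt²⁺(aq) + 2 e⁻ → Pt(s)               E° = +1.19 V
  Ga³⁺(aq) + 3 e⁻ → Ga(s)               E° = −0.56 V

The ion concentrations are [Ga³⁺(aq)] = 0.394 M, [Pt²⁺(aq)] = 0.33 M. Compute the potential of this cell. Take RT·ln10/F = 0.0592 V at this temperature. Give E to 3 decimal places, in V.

+1.744 V

The Pt²⁺/Pt couple has the more positive E°, so it is the cathode; Ga³⁺/Ga is the anode.
E°cell = E°cat − E°an = +1.19 − (−0.56) = +1.75 V; n = 6.
The balanced reaction is 3 Pt²⁺(aq) + 2 Ga(s) → 3 Pt(s) + 2 Ga³⁺(aq), so Q = [Ga³⁺(aq)]^2 / [Pt²⁺(aq)]^3 = 4.32 and log Q = 0.635.
E = E° − (0.0592/n)·log Q = +1.75 − (0.0592/6)(0.635) = +1.744 V.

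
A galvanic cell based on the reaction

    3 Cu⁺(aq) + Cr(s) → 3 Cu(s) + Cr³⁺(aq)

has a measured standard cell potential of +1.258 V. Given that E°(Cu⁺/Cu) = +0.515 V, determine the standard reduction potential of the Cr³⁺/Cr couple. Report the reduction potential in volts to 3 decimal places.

−0.743 V

In the reaction as written the Cu⁺/Cu couple is reduced (cathode) and Cr³⁺/Cr is oxidized (anode), so E°cell = E°(Cu⁺/Cu) − E°(Cr³⁺/Cr).
E°(Cr³⁺/Cr) = E°(cathode) − E°cell = +0.515 − (+1.258) = −0.743 V.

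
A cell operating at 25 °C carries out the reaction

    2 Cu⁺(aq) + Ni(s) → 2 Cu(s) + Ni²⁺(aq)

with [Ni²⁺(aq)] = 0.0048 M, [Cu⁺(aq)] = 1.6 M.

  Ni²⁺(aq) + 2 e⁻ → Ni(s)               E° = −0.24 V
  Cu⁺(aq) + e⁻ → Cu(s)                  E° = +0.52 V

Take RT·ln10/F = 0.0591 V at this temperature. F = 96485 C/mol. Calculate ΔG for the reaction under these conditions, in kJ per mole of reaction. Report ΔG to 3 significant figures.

E°cell = +0.52 − (−0.24) = +0.76 V; the balanced reaction transfers n = 2 electrons.
The reaction quotient is [Ni²⁺(aq)] / [Cu⁺(aq)]^2 = 0.00187; by Nernst, E = +0.76 − (0.0591/2)(−2.727) = +0.8406 V.
Finally ΔG = −nFE = −(2)(96485 C/mol)(+0.8406 V) = −162 kJ/mol.

−162 kJ/mol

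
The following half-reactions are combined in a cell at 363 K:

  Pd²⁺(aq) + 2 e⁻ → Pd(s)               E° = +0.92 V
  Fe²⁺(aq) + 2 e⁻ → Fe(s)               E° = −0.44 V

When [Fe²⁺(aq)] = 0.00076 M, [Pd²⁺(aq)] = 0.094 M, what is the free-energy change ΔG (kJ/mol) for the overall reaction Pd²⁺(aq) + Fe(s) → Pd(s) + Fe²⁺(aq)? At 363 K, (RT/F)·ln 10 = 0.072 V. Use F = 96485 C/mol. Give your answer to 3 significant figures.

With Pd²⁺/Pd reduced at the cathode, E°cell = +0.92 − (−0.44) = +1.36 V and n = 2.
Here Q = [Fe²⁺(aq)] / [Pd²⁺(aq)] = 0.00809 (log Q = −2.092), giving E = +1.36 − (0.072/2)·(−2.092) = +1.4353 V.
Finally ΔG = −nFE = −(2)(96485 C/mol)(+1.4353 V) = −277 kJ/mol.

−277 kJ/mol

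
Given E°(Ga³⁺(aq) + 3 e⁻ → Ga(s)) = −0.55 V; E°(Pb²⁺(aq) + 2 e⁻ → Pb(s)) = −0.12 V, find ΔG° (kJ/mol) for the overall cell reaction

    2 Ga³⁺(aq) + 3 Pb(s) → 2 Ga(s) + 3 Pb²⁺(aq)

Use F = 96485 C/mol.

In the reaction as written Ga³⁺(aq) is reduced, so the Ga³⁺/Ga couple is the cathode and Pb²⁺/Pb is the anode.
E°cell = −0.55 − (−0.12) = −0.43 V; balancing electrons gives n = 6.
ΔG° = −nFE°cell = −(6)(96485)(−0.43) J/mol = +249 kJ/mol.

+249 kJ/mol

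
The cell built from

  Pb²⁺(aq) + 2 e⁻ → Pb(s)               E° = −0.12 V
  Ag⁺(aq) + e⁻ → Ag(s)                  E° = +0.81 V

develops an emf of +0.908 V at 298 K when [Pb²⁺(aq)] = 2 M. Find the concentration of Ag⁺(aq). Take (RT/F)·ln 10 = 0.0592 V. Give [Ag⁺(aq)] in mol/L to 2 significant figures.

With Ag⁺/Ag at the cathode and Pb²⁺/Pb at the anode, E°cell = +0.81 − (−0.12) = +0.93 V (n = 2).
Rearranging E = E° − (0.0592/n)·log Q gives log Q = 2(+0.93 − (+0.908))/0.0592 = 0.743.
The balanced reaction is 2 Ag⁺(aq) + Pb(s) → 2 Ag(s) + Pb²⁺(aq), so Q = [Pb²⁺(aq)] / [Ag⁺(aq)]^2.
Substituting the known concentrations and solving, log [Ag⁺(aq)] = −0.221 and [Ag⁺(aq)] = 0.60 M.

0.60 M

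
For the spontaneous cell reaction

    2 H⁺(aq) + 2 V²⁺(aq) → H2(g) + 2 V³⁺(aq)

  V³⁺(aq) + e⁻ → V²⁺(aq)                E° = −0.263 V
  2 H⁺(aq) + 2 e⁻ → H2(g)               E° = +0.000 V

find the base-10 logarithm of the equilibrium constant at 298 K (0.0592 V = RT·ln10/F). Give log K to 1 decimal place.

The 2H⁺/H₂ couple is reduced (cathode); E°cell = +0.000 − (−0.263) = +0.263 V with n = 2.
At equilibrium E = 0, so log K = nE°cell / 0.0592 = (2)(+0.263) / 0.0592 = 8.9.

log K = 8.9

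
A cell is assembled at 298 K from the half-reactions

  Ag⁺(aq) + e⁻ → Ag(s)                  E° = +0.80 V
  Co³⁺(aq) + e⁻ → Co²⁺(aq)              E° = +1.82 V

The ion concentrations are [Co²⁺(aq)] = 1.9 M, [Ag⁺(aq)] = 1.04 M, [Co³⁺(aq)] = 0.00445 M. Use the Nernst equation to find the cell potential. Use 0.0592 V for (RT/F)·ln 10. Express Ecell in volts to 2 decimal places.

Since E°(Co³⁺/Co²⁺) > E°(Ag⁺/Ag), Co³⁺/Co²⁺ serves as the cathode.
E°cell = E°cat − E°an = +1.82 − (+0.80) = +1.02 V; n = 1.
Balancing gives Co³⁺(aq) + Ag(s) → Co²⁺(aq) + Ag⁺(aq); hence Q = ([Co²⁺(aq)]·[Ag⁺(aq)]) / [Co³⁺(aq)] = 444 (log Q = 2.647).
Applying E = E° − (RT ln10/nF)·log Q gives +1.02 − (0.0592/1)(2.647) = +0.86 V.

+0.86 V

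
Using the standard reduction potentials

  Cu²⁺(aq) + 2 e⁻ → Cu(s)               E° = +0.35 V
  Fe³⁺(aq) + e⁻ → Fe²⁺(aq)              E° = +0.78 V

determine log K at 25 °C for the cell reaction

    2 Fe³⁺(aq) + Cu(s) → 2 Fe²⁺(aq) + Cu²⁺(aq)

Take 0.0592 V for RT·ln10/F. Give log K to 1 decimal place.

log K = 14.5

The Fe³⁺/Fe²⁺ couple is reduced (cathode); E°cell = +0.78 − (+0.35) = +0.43 V with n = 2.
At equilibrium E = 0, so log K = nE°cell / 0.0592 = (2)(+0.43) / 0.0592 = 14.5.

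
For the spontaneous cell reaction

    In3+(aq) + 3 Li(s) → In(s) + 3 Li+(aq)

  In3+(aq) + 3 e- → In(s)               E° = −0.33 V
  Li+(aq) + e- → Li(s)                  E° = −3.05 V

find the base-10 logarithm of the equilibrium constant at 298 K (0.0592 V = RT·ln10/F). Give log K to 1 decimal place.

The In³⁺/In couple is reduced (cathode); E°cell = −0.33 − (−3.05) = +2.72 V with n = 3.
At equilibrium E = 0, so log K = nE°cell / 0.0592 = (3)(+2.72) / 0.0592 = 137.8.

log K = 137.8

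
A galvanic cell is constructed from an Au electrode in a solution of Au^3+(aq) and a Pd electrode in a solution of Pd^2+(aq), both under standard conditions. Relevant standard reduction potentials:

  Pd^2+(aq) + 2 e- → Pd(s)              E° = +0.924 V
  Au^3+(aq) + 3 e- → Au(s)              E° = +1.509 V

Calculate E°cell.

The Au³⁺/Au couple has the higher E°, so Au ion is reduced (cathode) and Pd is oxidized (anode).
E°cell = E°(cathode) − E°(anode) = +1.509 − (+0.924) = +0.585 V.

+0.585 V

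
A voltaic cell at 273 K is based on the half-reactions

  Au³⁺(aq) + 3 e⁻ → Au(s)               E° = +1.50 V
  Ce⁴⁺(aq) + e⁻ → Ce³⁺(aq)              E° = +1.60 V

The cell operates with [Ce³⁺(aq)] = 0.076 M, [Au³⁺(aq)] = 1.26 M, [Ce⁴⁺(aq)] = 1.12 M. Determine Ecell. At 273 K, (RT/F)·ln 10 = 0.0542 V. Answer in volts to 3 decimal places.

+0.162 V

Ce⁴⁺/Ce³⁺ is reduced (cathode, E° = +1.60 V) and Au³⁺/Au is oxidized (anode).
E°cell = +1.60 − (+1.50) = +0.10 V, with n = 3 electrons transferred.
Balancing gives 3 Ce⁴⁺(aq) + Au(s) → 3 Ce³⁺(aq) + Au³⁺(aq); hence Q = ([Ce³⁺(aq)]^3·[Au³⁺(aq)]) / [Ce⁴⁺(aq)]^3 = 0.000394 (log Q = −3.405).
Applying E = E° − (RT ln10/nF)·log Q gives +0.10 − (0.0542/3)(−3.405) = +0.162 V.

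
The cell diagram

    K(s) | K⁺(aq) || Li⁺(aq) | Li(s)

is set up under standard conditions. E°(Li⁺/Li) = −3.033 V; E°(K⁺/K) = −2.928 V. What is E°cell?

−0.105 V

By convention the left-hand electrode in cell notation is the anode (oxidation) and the right-hand electrode is the cathode (reduction).
E°cell = E°(right) − E°(left) = −3.033 − (−2.928) = −0.105 V.
The negative sign shows that, as written, the cell would require an external voltage to drive the reaction.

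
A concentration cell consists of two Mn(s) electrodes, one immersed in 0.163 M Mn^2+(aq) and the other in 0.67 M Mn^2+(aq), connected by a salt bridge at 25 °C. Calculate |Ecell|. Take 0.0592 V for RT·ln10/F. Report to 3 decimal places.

For a concentration cell E°cell = 0, since both electrodes use the same couple.
The compartment with the higher Mn^2+(aq) concentration (0.67 M) acts as the cathode; ions are reduced there and produced at the dilute (0.163 M) anode.
With n = 2, Ecell = −(0.0592/2)·log([dilute]/[conc]) = −(0.0592/2)·log(0.163/0.67) = +0.018 V.

0.018 V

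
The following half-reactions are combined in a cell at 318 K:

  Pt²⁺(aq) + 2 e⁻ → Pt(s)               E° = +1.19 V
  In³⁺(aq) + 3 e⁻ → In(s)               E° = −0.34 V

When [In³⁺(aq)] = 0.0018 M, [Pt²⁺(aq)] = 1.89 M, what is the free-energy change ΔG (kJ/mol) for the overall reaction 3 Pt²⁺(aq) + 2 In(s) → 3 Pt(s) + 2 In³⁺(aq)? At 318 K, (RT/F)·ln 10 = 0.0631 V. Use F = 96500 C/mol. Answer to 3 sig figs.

−924 kJ/mol

E°cell = +1.19 − (−0.34) = +1.53 V; the balanced reaction transfers n = 6 electrons.
The reaction quotient is [In³⁺(aq)]^2 / [Pt²⁺(aq)]^3 = 4.8×10^−7; by Nernst, E = +1.53 − (0.0631/6)(−6.319) = +1.5965 V.
Then ΔG = −nFE = −6 × 96500 × +1.5965 J/mol = −924 kJ/mol.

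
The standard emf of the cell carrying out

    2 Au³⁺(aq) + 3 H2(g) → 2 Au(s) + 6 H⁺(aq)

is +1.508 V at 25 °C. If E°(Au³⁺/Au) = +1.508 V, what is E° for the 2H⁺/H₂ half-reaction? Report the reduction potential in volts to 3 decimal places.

+0.000 V

In the reaction as written the Au³⁺/Au couple is reduced (cathode) and 2H⁺/H₂ is oxidized (anode), so E°cell = E°(Au³⁺/Au) − E°(2H⁺/H₂).
E°(2H⁺/H₂) = E°(cathode) − E°cell = +1.508 − (+1.508) = +0.000 V.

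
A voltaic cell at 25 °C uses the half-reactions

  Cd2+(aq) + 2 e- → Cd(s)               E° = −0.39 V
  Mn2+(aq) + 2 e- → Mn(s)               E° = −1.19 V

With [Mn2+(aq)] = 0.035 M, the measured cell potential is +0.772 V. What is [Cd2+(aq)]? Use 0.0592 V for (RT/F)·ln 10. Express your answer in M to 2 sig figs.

Cd²⁺/Cd is the cathode (higher E°); E°cell = −0.39 − (−1.19) = +0.80 V with n = 2.
Since E = E° − (0.0592/n)·log Q, log Q = n(E° − E)/0.0592 = 0.946.
For Cd2+(aq) + Mn(s) → Cd(s) + Mn2+(aq), the reaction quotient is Q = [Mn2+(aq)] / [Cd2+(aq)].
Substituting the known concentrations and solving, log [Cd2+(aq)] = −2.402 and [Cd2+(aq)] = 0.0040 M.

0.0040 M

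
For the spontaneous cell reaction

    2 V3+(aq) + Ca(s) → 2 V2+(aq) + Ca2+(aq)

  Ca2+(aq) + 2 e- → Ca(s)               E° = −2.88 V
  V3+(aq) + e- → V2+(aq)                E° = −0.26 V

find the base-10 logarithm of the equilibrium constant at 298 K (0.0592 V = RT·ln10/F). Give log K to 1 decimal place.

log K = 88.5

The V³⁺/V²⁺ couple is reduced (cathode); E°cell = −0.26 − (−2.88) = +2.62 V with n = 2.
At equilibrium E = 0, so log K = nE°cell / 0.0592 = (2)(+2.62) / 0.0592 = 88.5.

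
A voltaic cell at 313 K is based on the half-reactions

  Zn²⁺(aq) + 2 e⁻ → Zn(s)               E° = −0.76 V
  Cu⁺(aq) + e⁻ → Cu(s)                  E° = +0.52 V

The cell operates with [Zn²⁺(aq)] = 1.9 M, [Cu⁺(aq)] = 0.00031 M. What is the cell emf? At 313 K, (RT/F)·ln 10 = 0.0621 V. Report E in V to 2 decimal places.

+1.05 V

Cu⁺/Cu is reduced (cathode, E° = +0.52 V) and Zn²⁺/Zn is oxidized (anode).
E°cell = E°cat − E°an = +0.52 − (−0.76) = +1.28 V; n = 2.
For the overall reaction 2 Cu⁺(aq) + Zn(s) → 2 Cu(s) + Zn²⁺(aq), Q = [Zn²⁺(aq)] / [Cu⁺(aq)]^2 = 1.98×10^7, giving log Q = 7.296.
Applying E = E° − (RT ln10/nF)·log Q gives +1.28 − (0.0621/2)(7.296) = +1.05 V.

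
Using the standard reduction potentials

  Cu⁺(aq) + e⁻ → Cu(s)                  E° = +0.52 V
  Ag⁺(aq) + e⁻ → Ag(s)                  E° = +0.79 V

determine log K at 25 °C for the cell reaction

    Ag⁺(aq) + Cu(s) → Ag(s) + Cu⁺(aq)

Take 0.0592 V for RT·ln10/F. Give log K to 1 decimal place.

The Ag⁺/Ag couple is reduced (cathode); E°cell = +0.79 − (+0.52) = +0.27 V with n = 1.
At equilibrium E = 0, so log K = nE°cell / 0.0592 = (1)(+0.27) / 0.0592 = 4.6.

log K = 4.6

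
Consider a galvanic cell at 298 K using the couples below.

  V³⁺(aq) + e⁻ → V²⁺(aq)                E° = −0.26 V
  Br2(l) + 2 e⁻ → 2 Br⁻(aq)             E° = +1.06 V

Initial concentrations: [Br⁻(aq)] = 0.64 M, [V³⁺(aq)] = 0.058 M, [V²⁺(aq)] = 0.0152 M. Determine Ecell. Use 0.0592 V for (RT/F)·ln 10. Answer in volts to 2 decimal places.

The Br₂/Br⁻ couple has the more positive E°, so it is the cathode; V³⁺/V²⁺ is the anode.
E°cell = +1.06 − (−0.26) = +1.32 V, with n = 2 electrons transferred.
Balancing gives Br2(l) + 2 V²⁺(aq) → 2 Br⁻(aq) + 2 V³⁺(aq); hence Q = ([Br⁻(aq)]^2·[V³⁺(aq)]^2) / [V²⁺(aq)]^2 = 5.96 (log Q = 0.776).
E = E° − (0.0592/n)·log Q = +1.32 − (0.0592/2)(0.776) = +1.30 V.

+1.30 V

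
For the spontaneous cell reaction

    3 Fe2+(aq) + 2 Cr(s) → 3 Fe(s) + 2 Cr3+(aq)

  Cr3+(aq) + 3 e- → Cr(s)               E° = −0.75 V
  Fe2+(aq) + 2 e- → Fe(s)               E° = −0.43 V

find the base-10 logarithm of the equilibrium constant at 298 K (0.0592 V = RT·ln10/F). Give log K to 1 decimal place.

log K = 32.4

The Fe²⁺/Fe couple is reduced (cathode); E°cell = −0.43 − (−0.75) = +0.32 V with n = 6.
At equilibrium E = 0, so log K = nE°cell / 0.0592 = (6)(+0.32) / 0.0592 = 32.4.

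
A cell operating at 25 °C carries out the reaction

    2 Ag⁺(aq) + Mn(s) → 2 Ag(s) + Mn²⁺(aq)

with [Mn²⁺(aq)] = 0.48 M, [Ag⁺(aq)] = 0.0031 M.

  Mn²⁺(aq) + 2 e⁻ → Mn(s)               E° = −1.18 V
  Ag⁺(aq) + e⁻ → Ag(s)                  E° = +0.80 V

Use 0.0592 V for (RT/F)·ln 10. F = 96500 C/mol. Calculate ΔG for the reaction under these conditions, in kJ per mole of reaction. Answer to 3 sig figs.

With Ag⁺/Ag reduced at the cathode, E°cell = +0.80 − (−1.18) = +1.98 V and n = 2.
The reaction quotient is [Mn²⁺(aq)] / [Ag⁺(aq)]^2 = 4.99×10^4; by Nernst, E = +1.98 − (0.0592/2)(4.699) = +1.8409 V.
Finally ΔG = −nFE = −(2)(96500 C/mol)(+1.8409 V) = −355 kJ/mol.

−355 kJ/mol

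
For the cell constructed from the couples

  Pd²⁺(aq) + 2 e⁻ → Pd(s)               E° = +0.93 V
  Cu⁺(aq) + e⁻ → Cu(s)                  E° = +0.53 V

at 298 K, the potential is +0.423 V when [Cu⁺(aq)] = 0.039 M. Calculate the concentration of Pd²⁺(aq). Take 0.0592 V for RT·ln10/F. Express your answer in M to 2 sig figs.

0.0091 M

With Pd²⁺/Pd at the cathode and Cu⁺/Cu at the anode, E°cell = +0.93 − (+0.53) = +0.40 V (n = 2).
From the Nernst equation, log Q = n(E° − E)/0.0592 = 2·(+0.40 − (+0.423))/0.0592 = −0.777.
The balanced reaction is Pd²⁺(aq) + 2 Cu(s) → Pd(s) + 2 Cu⁺(aq), so Q = [Cu⁺(aq)]^2 / [Pd²⁺(aq)].
Isolating [Pd²⁺(aq)] in Q = 10^{−0.777} yields log [Pd²⁺(aq)] = −2.041, i.e. 0.0091 M.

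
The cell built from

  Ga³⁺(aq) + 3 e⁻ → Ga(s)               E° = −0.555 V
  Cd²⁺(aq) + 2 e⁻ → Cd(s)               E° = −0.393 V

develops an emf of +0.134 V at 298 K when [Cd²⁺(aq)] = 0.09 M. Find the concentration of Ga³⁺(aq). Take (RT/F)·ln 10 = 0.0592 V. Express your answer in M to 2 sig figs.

With Cd²⁺/Cd at the cathode and Ga³⁺/Ga at the anode, E°cell = −0.393 − (−0.555) = +0.162 V (n = 6).
Since E = E° − (0.0592/n)·log Q, log Q = n(E° − E)/0.0592 = 2.838.
Balancing electrons gives 3 Cd²⁺(aq) + 2 Ga(s) → 3 Cd(s) + 2 Ga³⁺(aq); thus Q = [Ga³⁺(aq)]^2 / [Cd²⁺(aq)]^3.
Isolating [Ga³⁺(aq)] in Q = 10^{2.838} yields log [Ga³⁺(aq)] = −0.150, i.e. 0.71 M.

0.71 M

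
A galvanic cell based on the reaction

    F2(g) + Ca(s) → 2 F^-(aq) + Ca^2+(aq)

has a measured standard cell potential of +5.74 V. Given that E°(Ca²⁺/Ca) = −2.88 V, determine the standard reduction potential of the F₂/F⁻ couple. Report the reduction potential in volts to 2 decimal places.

In the reaction as written the F₂/F⁻ couple is reduced (cathode) and Ca²⁺/Ca is oxidized (anode), so E°cell = E°(F₂/F⁻) − E°(Ca²⁺/Ca).
E°(F₂/F⁻) = E°cell + E°(anode) = +5.74 + (−2.88) = +2.86 V.

+2.86 V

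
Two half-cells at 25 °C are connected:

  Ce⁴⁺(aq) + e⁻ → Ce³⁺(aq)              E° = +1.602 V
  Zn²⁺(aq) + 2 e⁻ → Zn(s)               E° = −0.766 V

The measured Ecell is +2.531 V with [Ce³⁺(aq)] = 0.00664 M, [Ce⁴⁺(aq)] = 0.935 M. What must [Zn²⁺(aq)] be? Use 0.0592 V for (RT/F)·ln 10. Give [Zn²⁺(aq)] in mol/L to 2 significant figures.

The Ce⁴⁺/Ce³⁺ couple has the larger reduction potential, so it is the cathode: E°cell = +1.602 − (−0.766) = +2.368 V and n = 2.
Since E = E° − (0.0592/n)·log Q, log Q = n(E° − E)/0.0592 = −5.507.
Balancing electrons gives 2 Ce⁴⁺(aq) + Zn(s) → 2 Ce³⁺(aq) + Zn²⁺(aq); thus Q = ([Ce³⁺(aq)]^2·[Zn²⁺(aq)]) / [Ce⁴⁺(aq)]^2.
Substituting the known concentrations and solving, log [Zn²⁺(aq)] = −1.210 and [Zn²⁺(aq)] = 0.062 M.

0.062 M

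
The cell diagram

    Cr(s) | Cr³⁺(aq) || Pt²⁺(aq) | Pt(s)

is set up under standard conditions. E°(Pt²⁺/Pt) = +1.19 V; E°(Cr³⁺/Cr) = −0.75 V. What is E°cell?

By convention the left-hand electrode in cell notation is the anode (oxidation) and the right-hand electrode is the cathode (reduction).
E°cell = E°(right) − E°(left) = +1.19 − (−0.75) = +1.94 V.

+1.94 V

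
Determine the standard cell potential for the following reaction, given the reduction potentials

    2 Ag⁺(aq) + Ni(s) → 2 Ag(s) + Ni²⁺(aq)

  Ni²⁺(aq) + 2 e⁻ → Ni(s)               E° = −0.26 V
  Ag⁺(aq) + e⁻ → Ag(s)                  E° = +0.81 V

+1.07 V

Ag⁺(aq) gains electrons, so the Ag⁺/Ag couple is the cathode; the Ni²⁺/Ni couple is the anode.
E°cell = E°(cathode) − E°(anode) = +0.81 − (−0.26) = +1.07 V.
The positive value indicates the reaction is spontaneous as written.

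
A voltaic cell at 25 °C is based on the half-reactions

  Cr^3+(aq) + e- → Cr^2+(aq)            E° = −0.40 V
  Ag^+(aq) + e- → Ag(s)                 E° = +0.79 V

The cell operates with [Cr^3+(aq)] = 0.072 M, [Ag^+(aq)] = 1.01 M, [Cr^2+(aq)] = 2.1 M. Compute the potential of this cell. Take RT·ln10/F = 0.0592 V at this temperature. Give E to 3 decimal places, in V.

+1.277 V

The Ag⁺/Ag couple has the more positive E°, so it is the cathode; Cr³⁺/Cr²⁺ is the anode.
E°cell = +0.79 − (−0.40) = +1.19 V, with n = 1 electron transferred.
The balanced reaction is Ag^+(aq) + Cr^2+(aq) → Ag(s) + Cr^3+(aq), so Q = [Cr^3+(aq)] / ([Ag^+(aq)]·[Cr^2+(aq)]) = 0.0339 and log Q = −1.469.
E = E° − (0.0592/n)·log Q = +1.19 − (0.0592/1)(−1.469) = +1.277 V.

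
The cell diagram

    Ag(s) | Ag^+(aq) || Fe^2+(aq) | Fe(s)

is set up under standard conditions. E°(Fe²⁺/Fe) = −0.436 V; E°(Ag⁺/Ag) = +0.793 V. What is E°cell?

−1.229 V

By convention the left-hand electrode in cell notation is the anode (oxidation) and the right-hand electrode is the cathode (reduction).
E°cell = E°(right) − E°(left) = −0.436 − (+0.793) = −1.229 V.
The negative sign shows that, as written, the cell would require an external voltage to drive the reaction.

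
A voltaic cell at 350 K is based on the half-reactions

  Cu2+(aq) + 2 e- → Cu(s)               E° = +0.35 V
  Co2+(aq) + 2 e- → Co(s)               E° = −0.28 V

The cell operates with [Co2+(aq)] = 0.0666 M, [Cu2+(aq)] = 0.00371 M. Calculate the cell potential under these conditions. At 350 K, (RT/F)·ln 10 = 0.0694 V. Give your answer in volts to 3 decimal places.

The Cu²⁺/Cu couple has the more positive E°, so it is the cathode; Co²⁺/Co is the anode.
E°cell = +0.35 − (−0.28) = +0.63 V, with n = 2 electrons transferred.
The balanced reaction is Cu2+(aq) + Co(s) → Cu(s) + Co2+(aq), so Q = [Co2+(aq)] / [Cu2+(aq)] = 18 and log Q = 1.254.
Applying E = E° − (RT ln10/nF)·log Q gives +0.63 − (0.0694/2)(1.254) = +0.586 V.

+0.586 V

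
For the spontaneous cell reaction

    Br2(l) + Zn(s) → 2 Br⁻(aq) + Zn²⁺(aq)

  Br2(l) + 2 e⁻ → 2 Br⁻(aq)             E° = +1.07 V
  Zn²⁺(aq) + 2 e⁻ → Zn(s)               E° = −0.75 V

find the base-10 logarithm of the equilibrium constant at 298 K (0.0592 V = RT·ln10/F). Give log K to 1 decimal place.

The Br₂/Br⁻ couple is reduced (cathode); E°cell = +1.07 − (−0.75) = +1.82 V with n = 2.
At equilibrium E = 0, so log K = nE°cell / 0.0592 = (2)(+1.82) / 0.0592 = 61.5.

log K = 61.5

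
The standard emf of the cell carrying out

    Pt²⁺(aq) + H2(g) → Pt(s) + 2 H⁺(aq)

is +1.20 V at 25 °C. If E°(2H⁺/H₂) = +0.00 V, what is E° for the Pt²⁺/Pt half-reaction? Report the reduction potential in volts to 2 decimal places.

In the reaction as written the Pt²⁺/Pt couple is reduced (cathode) and 2H⁺/H₂ is oxidized (anode), so E°cell = E°(Pt²⁺/Pt) − E°(2H⁺/H₂).
E°(Pt²⁺/Pt) = E°cell + E°(anode) = +1.20 + (+0.00) = +1.20 V.

+1.20 V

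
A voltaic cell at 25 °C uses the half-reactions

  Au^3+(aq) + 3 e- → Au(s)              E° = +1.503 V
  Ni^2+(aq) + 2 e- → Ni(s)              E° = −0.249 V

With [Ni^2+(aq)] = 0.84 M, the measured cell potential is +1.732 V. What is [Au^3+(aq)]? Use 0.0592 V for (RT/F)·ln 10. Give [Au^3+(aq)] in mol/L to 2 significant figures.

Au³⁺/Au is the cathode (higher E°); E°cell = +1.503 − (−0.249) = +1.752 V with n = 6.
Since E = E° − (0.0592/n)·log Q, log Q = n(E° − E)/0.0592 = 2.027.
For 2 Au^3+(aq) + 3 Ni(s) → 2 Au(s) + 3 Ni^2+(aq), the reaction quotient is Q = [Ni^2+(aq)]^3 / [Au^3+(aq)]^2.
Solving for the unknown gives log [Au^3+(aq)] = −1.127, so [Au^3+(aq)] ≈ 0.075 M.

0.075 M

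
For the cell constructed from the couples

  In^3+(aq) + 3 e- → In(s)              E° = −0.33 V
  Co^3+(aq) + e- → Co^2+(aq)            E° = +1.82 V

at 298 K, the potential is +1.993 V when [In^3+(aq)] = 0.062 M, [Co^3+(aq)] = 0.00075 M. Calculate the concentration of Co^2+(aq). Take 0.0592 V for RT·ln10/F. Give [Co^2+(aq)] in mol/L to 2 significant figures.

Co³⁺/Co²⁺ is the cathode (higher E°); E°cell = +1.82 − (−0.33) = +2.15 V with n = 3.
Since E = E° − (0.0592/n)·log Q, log Q = n(E° − E)/0.0592 = 7.956.
The balanced reaction is 3 Co^3+(aq) + In(s) → 3 Co^2+(aq) + In^3+(aq), so Q = ([Co^2+(aq)]^3·[In^3+(aq)]) / [Co^3+(aq)]^3.
Substituting the known concentrations and solving, log [Co^2+(aq)] = −0.070 and [Co^2+(aq)] = 0.85 M.

0.85 M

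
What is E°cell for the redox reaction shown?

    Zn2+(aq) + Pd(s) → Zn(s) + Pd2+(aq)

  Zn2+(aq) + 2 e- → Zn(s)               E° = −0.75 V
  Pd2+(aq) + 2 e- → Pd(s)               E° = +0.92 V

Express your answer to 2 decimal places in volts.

Zn2+(aq) gains electrons, so the Zn²⁺/Zn couple is the cathode; the Pd²⁺/Pd couple is the anode.
E°cell = E°(cathode) − E°(anode) = −0.75 − (+0.92) = −1.67 V.
The negative E°cell means the reaction is non-spontaneous in the direction written.

−1.67 V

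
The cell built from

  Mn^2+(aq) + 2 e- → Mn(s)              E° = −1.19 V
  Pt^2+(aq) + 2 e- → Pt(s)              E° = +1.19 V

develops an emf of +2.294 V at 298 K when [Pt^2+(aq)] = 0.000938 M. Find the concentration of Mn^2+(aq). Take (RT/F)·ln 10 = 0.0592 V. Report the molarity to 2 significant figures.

0.75 M

Pt²⁺/Pt is the cathode (higher E°); E°cell = +1.19 − (−1.19) = +2.38 V with n = 2.
From the Nernst equation, log Q = n(E° − E)/0.0592 = 2·(+2.38 − (+2.294))/0.0592 = 2.905.
The balanced reaction is Pt^2+(aq) + Mn(s) → Pt(s) + Mn^2+(aq), so Q = [Mn^2+(aq)] / [Pt^2+(aq)].
Solving for the unknown gives log [Mn^2+(aq)] = −0.123, so [Mn^2+(aq)] ≈ 0.75 M.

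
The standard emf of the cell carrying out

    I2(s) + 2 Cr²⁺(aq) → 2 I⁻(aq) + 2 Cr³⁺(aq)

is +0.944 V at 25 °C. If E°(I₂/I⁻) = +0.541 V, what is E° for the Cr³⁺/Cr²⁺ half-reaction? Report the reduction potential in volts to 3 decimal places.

−0.403 V

In the reaction as written the I₂/I⁻ couple is reduced (cathode) and Cr³⁺/Cr²⁺ is oxidized (anode), so E°cell = E°(I₂/I⁻) − E°(Cr³⁺/Cr²⁺).
E°(Cr³⁺/Cr²⁺) = E°(cathode) − E°cell = +0.541 − (+0.944) = −0.403 V.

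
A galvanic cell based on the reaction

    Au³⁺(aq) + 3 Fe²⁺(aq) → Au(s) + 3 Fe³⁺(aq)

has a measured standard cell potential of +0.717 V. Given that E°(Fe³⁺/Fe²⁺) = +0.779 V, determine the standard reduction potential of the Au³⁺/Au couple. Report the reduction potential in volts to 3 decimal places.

In the reaction as written the Au³⁺/Au couple is reduced (cathode) and Fe³⁺/Fe²⁺ is oxidized (anode), so E°cell = E°(Au³⁺/Au) − E°(Fe³⁺/Fe²⁺).
E°(Au³⁺/Au) = E°cell + E°(anode) = +0.717 + (+0.779) = +1.496 V.

+1.496 V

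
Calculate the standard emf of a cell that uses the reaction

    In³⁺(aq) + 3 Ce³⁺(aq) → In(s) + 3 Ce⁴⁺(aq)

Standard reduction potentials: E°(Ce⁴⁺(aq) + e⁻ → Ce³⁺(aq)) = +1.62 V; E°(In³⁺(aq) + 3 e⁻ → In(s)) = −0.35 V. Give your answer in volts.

−1.97 V

In³⁺(aq) gains electrons, so the In³⁺/In couple is the cathode; the Ce⁴⁺/Ce³⁺ couple is the anode.
E°cell = E°(cathode) − E°(anode) = −0.35 − (+1.62) = −1.97 V.
The negative E°cell means the reaction is non-spontaneous in the direction written.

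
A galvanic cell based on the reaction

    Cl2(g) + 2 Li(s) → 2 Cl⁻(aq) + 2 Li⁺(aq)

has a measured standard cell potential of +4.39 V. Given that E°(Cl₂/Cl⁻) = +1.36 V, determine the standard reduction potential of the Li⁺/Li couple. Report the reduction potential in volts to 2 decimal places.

−3.03 V

In the reaction as written the Cl₂/Cl⁻ couple is reduced (cathode) and Li⁺/Li is oxidized (anode), so E°cell = E°(Cl₂/Cl⁻) − E°(Li⁺/Li).
E°(Li⁺/Li) = E°(cathode) − E°cell = +1.36 − (+4.39) = −3.03 V.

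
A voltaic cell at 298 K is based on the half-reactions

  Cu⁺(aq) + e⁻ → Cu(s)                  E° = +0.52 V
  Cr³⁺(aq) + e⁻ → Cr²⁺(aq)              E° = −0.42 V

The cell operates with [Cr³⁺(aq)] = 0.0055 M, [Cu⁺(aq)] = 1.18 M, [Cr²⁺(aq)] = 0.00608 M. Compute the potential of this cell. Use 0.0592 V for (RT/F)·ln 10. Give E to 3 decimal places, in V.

+0.947 V

The Cu⁺/Cu couple has the more positive E°, so it is the cathode; Cr³⁺/Cr²⁺ is the anode.
The standard potential is +0.52 − (−0.42) = +0.94 V and the balanced reaction transfers n = 1 electron.
Balancing gives Cu⁺(aq) + Cr²⁺(aq) → Cu(s) + Cr³⁺(aq); hence Q = [Cr³⁺(aq)] / ([Cu⁺(aq)]·[Cr²⁺(aq)]) = 0.767 (log Q = −0.115).
By the Nernst equation, E = +0.94 − (0.0592/1)·(−0.115) = +0.947 V.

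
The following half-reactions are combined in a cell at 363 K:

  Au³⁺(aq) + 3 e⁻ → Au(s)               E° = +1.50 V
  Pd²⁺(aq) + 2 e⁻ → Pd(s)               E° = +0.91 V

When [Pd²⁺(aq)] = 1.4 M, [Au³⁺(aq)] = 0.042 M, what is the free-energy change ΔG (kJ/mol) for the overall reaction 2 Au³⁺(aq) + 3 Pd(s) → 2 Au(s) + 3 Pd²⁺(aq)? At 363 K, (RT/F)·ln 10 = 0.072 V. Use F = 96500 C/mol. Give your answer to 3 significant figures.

The standard cell potential is +1.50 − (+0.91) = +0.59 V, with n = 6 electrons in the balanced equation.
The reaction quotient is [Pd²⁺(aq)]^3 / [Au³⁺(aq)]^2 = 1.56×10^3; by Nernst, E = +0.59 − (0.072/6)(3.192) = +0.5517 V.
Then ΔG = −nFE = −6 × 96500 × +0.5517 J/mol = −319 kJ/mol.

−319 kJ/mol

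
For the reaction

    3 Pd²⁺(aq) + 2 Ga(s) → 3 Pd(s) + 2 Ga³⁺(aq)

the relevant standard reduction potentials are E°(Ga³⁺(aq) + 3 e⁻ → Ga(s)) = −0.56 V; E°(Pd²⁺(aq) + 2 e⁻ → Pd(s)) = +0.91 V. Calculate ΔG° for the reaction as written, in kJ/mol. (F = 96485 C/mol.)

In the reaction as written Pd²⁺(aq) is reduced, so the Pd²⁺/Pd couple is the cathode and Ga³⁺/Ga is the anode.
E°cell = +0.91 − (−0.56) = +1.47 V; balancing electrons gives n = 6.
ΔG° = −nFE°cell = −(6)(96485)(+1.47) J/mol = −851 kJ/mol.

−851 kJ/mol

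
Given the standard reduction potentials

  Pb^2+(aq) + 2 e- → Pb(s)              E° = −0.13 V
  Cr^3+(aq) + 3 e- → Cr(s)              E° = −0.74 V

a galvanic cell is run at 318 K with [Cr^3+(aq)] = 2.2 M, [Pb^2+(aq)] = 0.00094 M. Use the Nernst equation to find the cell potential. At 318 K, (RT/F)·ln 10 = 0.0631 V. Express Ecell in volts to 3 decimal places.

The Pb²⁺/Pb couple has the more positive E°, so it is the cathode; Cr³⁺/Cr is the anode.
E°cell = E°cat − E°an = −0.13 − (−0.74) = +0.61 V; n = 6.
Balancing gives 3 Pb^2+(aq) + 2 Cr(s) → 3 Pb(s) + 2 Cr^3+(aq); hence Q = [Cr^3+(aq)]^2 / [Pb^2+(aq)]^3 = 5.83×10^9 (log Q = 9.765).
E = E° − (0.0631/n)·log Q = +0.61 − (0.0631/6)(9.765) = +0.507 V.

+0.507 V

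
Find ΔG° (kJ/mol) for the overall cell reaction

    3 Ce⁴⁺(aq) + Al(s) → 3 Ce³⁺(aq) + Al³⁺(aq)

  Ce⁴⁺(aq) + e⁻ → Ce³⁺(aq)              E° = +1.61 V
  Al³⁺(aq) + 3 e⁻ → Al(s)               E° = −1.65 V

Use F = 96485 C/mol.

In the reaction as written Ce⁴⁺(aq) is reduced, so the Ce⁴⁺/Ce³⁺ couple is the cathode and Al³⁺/Al is the anode.
E°cell = +1.61 − (−1.65) = +3.26 V; balancing electrons gives n = 3.
ΔG° = −nFE°cell = −(3)(96485)(+3.26) J/mol = −944 kJ/mol.

−944 kJ/mol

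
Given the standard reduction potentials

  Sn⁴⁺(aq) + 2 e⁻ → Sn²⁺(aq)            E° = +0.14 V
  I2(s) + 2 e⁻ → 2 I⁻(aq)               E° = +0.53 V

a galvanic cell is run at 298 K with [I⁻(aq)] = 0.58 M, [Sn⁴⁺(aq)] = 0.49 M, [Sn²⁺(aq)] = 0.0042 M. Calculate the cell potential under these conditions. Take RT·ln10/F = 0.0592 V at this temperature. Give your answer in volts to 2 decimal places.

+0.34 V

Since E°(I₂/I⁻) > E°(Sn⁴⁺/Sn²⁺), I₂/I⁻ serves as the cathode.
E°cell = +0.53 − (+0.14) = +0.39 V, with n = 2 electrons transferred.
Balancing gives I2(s) + Sn²⁺(aq) → 2 I⁻(aq) + Sn⁴⁺(aq); hence Q = ([I⁻(aq)]^2·[Sn⁴⁺(aq)]) / [Sn²⁺(aq)] = 39.2 (log Q = 1.594).
By the Nernst equation, E = +0.39 − (0.0592/2)·(1.594) = +0.34 V.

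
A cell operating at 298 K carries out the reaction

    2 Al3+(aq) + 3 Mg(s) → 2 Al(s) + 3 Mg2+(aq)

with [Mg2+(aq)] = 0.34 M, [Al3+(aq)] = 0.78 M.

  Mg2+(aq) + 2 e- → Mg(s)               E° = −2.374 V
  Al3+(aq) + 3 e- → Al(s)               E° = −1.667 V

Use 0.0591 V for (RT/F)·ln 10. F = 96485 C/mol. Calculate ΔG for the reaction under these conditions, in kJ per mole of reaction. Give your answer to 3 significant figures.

The standard cell potential is −1.667 − (−2.374) = +0.707 V, with n = 6 electrons in the balanced equation.
The reaction quotient is [Mg2+(aq)]^3 / [Al3+(aq)]^2 = 0.0646; by Nernst, E = +0.707 − (0.0591/6)(−1.190) = +0.7187 V.
ΔG = −nFE = −(6)(96485)(+0.7187) J/mol = −416 kJ/mol.

−416 kJ/mol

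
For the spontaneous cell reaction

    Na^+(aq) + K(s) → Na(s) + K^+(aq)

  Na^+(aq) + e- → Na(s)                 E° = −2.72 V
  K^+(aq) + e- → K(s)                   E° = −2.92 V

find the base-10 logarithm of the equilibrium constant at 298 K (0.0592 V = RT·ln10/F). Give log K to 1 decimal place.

log K = 3.4

The Na⁺/Na couple is reduced (cathode); E°cell = −2.72 − (−2.92) = +0.20 V with n = 1.
At equilibrium E = 0, so log K = nE°cell / 0.0592 = (1)(+0.20) / 0.0592 = 3.4.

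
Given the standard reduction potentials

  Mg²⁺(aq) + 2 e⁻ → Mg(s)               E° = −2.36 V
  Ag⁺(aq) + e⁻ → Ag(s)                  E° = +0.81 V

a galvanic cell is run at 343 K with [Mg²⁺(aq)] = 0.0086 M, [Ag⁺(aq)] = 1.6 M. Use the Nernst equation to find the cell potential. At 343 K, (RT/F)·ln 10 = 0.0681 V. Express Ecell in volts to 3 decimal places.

The Ag⁺/Ag couple has the more positive E°, so it is the cathode; Mg²⁺/Mg is the anode.
The standard potential is +0.81 − (−2.36) = +3.17 V and the balanced reaction transfers n = 2 electrons.
For the overall reaction 2 Ag⁺(aq) + Mg(s) → 2 Ag(s) + Mg²⁺(aq), Q = [Mg²⁺(aq)] / [Ag⁺(aq)]^2 = 0.00336, giving log Q = −2.474.
Applying E = E° − (RT ln10/nF)·log Q gives +3.17 − (0.0681/2)(−2.474) = +3.254 V.

+3.254 V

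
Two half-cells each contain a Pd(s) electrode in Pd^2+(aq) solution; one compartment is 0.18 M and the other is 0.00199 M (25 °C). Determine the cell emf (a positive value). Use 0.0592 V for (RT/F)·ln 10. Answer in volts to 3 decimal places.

For a concentration cell E°cell = 0, since both electrodes use the same couple.
The compartment with the higher Pd^2+(aq) concentration (0.18 M) acts as the cathode; ions are reduced there and produced at the dilute (0.00199 M) anode.
With n = 2, Ecell = −(0.0592/2)·log([dilute]/[conc]) = −(0.0592/2)·log(0.00199/0.18) = +0.058 V.

0.058 V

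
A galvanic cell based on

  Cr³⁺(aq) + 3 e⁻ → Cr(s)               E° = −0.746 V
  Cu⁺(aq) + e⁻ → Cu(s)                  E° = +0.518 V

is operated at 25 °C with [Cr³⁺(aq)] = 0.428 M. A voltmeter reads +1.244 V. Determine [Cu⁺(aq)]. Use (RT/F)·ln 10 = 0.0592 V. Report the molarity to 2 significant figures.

With Cu⁺/Cu at the cathode and Cr³⁺/Cr at the anode, E°cell = +0.518 − (−0.746) = +1.264 V (n = 3).
Since E = E° − (0.0592/n)·log Q, log Q = n(E° − E)/0.0592 = 1.014.
The balanced reaction is 3 Cu⁺(aq) + Cr(s) → 3 Cu(s) + Cr³⁺(aq), so Q = [Cr³⁺(aq)] / [Cu⁺(aq)]^3.
Substituting the known concentrations and solving, log [Cu⁺(aq)] = −0.461 and [Cu⁺(aq)] = 0.35 M.

0.35 M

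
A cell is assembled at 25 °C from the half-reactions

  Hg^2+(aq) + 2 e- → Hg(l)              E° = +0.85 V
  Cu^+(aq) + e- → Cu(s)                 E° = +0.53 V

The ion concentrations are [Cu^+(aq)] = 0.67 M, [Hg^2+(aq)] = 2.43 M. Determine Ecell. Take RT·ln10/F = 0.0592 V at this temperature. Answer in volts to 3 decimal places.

+0.342 V

Since E°(Hg²⁺/Hg) > E°(Cu⁺/Cu), Hg²⁺/Hg serves as the cathode.
E°cell = +0.85 − (+0.53) = +0.32 V, with n = 2 electrons transferred.
Balancing gives Hg^2+(aq) + 2 Cu(s) → Hg(l) + 2 Cu^+(aq); hence Q = [Cu^+(aq)]^2 / [Hg^2+(aq)] = 0.185 (log Q = −0.733).
By the Nernst equation, E = +0.32 − (0.0592/2)·(−0.733) = +0.342 V.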